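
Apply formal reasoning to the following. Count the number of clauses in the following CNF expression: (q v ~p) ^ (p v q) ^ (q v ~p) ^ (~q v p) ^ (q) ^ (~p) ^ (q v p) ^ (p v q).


A CNF formula is a conjunction of clauses.
Clauses are separated by ^.
Counting the conjuncts: 8 clauses.

8


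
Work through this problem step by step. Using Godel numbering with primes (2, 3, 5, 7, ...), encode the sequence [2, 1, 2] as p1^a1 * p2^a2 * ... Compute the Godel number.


Encode each element as an exponent of the corresponding prime:
  2^2 = 4
  3^1 = 3
  5^2 = 25
Product = 4 * 3 * 25 = 300

300


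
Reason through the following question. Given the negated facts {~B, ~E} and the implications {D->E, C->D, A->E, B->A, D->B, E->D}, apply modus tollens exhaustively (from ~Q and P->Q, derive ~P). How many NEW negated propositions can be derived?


Initial negated facts: {~B, ~E}
Apply modus tollens to closure:
  ~E and D->E  =>  ~D
  ~D and C->D  =>  ~C
  ~E and A->E  =>  ~A
Final negated: {~A, ~B, ~C, ~D, ~E}
New negations: {~A, ~C, ~D}
Count = 3

3


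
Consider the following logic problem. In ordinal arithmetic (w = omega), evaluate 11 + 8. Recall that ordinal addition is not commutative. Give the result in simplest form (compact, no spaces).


Compute 11 + 8.
Ordinal + is associative but NOT commutative; for finite n>0, n + w = w but w + n stays w+n.
Both operands finite; ordinal + agrees with natural +: 11 + 8 = 19.
Result = 19

19


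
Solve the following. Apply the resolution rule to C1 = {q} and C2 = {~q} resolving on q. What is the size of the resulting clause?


Remove q from C1 and ~q from C2.
C1 remainder: {}
C2 remainder: {}
Union (resolvent): {} (empty clause)
Resolvent has 0 literal(s).

0


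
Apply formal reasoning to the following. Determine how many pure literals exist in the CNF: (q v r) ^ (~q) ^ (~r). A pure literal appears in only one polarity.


Check each variable for pure literal status:
p: absent (not pure)
q: mixed (not pure)
r: mixed (not pure)
Pure literal count = 0

0


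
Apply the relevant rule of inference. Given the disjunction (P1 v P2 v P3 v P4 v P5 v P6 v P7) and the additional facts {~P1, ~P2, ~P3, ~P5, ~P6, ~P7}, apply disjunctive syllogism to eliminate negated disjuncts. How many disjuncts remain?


Original disjuncts (7): P1, P2, P3, P4, P5, P6, P7
Negated (eliminate): ~P1, ~P2, ~P3, ~P5, ~P6, ~P7
Remaining disjuncts: P4
Count = 7 - 6 = 1

1


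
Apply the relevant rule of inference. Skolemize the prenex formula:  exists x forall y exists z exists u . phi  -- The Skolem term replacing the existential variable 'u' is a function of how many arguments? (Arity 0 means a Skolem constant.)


Quantifier prefix: exists x forall y exists z exists u
'u' is existentially quantified at position 4.
Universal variables preceding it: y
Skolem function arity = 1

1


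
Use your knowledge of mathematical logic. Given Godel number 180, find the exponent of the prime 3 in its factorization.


Factorize 180 by dividing by 3 repeatedly.
Division steps: 3 divides 180 exactly 2 time(s).
Exponent of 3 = 2

2


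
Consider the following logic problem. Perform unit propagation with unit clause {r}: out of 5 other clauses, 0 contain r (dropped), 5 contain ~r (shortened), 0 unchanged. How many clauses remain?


Satisfied (removed): 0
Shortened (remain): 5
Unchanged (remain): 0
Remaining = 5 + 0 = 5

5


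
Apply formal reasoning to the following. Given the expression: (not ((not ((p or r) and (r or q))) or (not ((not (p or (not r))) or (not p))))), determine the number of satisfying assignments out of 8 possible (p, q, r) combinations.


Check all 8 assignments:
p=0, q=0, r=0: 0
p=0, q=0, r=1: 1
p=0, q=1, r=0: 0
p=0, q=1, r=1: 1
p=1, q=0, r=0: 0
p=1, q=0, r=1: 0
p=1, q=1, r=0: 0
p=1, q=1, r=1: 0
Count of True = 2

2


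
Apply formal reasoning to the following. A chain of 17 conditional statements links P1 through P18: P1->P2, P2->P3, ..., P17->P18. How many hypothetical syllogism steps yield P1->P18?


With 17 implications in a chain connecting 18 propositions:
P1->P2, P2->P3, ..., P17->P18
Steps needed = (number of implications) - 1 = 17 - 1 = 16

16


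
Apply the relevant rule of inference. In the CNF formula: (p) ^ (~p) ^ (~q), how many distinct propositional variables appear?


Identify each variable that appears in the formula.
Variables found: p, q
Count = 2

2


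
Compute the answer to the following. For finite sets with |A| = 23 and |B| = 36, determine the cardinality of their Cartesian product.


The Cartesian product A x B contains all ordered pairs (a, b).
|A x B| = |A| * |B| = 23 * 36 = 828

828


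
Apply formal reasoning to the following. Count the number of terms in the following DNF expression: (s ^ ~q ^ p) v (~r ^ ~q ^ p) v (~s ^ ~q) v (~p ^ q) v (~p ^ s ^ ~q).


A DNF formula is a disjunction of terms (conjunctions).
Terms are separated by v.
Counting the disjuncts: 5 terms.

5


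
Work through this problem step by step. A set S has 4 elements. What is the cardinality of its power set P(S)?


The power set of a set with n elements has 2^n elements.
|P(S)| = 2^4 = 16

16


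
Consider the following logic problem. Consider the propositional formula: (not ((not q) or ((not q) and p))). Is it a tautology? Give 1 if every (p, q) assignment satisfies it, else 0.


Check all 4 assignments:
p=0, q=0: 0
p=0, q=1: 1
p=1, q=0: 0
p=1, q=1: 1
Satisfying count = 2/4.
Tautology iff count = 4: no.

0


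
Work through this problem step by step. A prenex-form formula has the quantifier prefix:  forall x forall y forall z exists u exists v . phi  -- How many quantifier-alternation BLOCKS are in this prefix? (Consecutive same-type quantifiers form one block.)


Quantifier-type sequence: A A A E E  (A=forall, E=exists)
Group into maximal same-type runs:
  Ax3 | Ex2
Number of blocks = 2

2


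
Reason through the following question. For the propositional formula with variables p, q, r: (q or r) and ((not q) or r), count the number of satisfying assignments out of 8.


Evaluate all 8 assignments for p, q, r:
p=0, q=0, r=0: 0
p=0, q=0, r=1: 1
p=0, q=1, r=0: 0
p=0, q=1, r=1: 1
p=1, q=0, r=0: 0
p=1, q=0, r=1: 1
p=1, q=1, r=0: 0
p=1, q=1, r=1: 1
Satisfying count = 4

4


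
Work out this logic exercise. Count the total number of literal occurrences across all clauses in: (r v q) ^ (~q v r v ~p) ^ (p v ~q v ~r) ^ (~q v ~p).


Counting literals in each clause:
Clause 1: 2 literal(s)
Clause 2: 3 literal(s)
Clause 3: 3 literal(s)
Clause 4: 2 literal(s)
Total = 10

10


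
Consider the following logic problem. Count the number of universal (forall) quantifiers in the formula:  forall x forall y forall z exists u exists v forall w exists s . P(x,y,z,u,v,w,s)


Quantifier prefix: forall x forall y forall z exists u exists v forall w exists s
Mark each quantifier type:
  U U U E E U E
Universal count = 4, Existential count = 3
Asked for universal (forall) quantifiers: 4

4


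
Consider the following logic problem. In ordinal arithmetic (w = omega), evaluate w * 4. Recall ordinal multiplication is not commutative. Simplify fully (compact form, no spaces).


Compute w * 4.
Ordinal * is associative and left-distributive over +, but NOT commutative; for finite n>1, n*w = w but w*n stays w*n.
w * 4 means 4 copies of w concatenated: w*4.
Result = w*4

w*4


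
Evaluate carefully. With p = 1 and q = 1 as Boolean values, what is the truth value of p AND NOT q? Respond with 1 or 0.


p = 1, q = 1
Operation: p AND NOT q
Evaluate: 1 AND NOT 1 = 0

0


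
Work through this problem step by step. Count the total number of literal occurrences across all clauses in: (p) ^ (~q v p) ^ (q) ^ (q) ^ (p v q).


Counting literals in each clause:
Clause 1: 1 literal(s)
Clause 2: 2 literal(s)
Clause 3: 1 literal(s)
Clause 4: 1 literal(s)
Clause 5: 2 literal(s)
Total = 7

7


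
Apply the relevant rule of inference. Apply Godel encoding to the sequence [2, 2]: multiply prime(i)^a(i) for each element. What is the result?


Encode each element as an exponent of the corresponding prime:
  2^2 = 4
  3^2 = 9
Product = 4 * 9 = 36

36


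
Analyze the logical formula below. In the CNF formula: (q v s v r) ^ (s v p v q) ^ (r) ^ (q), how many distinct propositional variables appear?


Identify each variable that appears in the formula.
Variables found: p, q, r, s
Count = 4

4


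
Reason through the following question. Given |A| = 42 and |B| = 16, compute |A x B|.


The Cartesian product A x B contains all ordered pairs (a, b).
|A x B| = |A| * |B| = 42 * 16 = 672

672


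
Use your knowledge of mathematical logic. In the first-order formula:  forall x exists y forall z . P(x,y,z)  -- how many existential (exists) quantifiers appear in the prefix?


Quantifier prefix: forall x exists y forall z
Mark each quantifier type:
  U E U
Universal count = 2, Existential count = 1
Asked for existential (exists) quantifiers: 1

1


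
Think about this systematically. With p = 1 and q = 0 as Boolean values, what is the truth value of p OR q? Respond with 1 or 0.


p = 1, q = 0
Operation: p OR q
Evaluate: 1 OR 0 = 1

1


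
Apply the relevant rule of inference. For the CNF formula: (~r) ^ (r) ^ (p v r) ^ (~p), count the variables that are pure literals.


Check each variable for pure literal status:
p: mixed (not pure)
q: absent (not pure)
r: mixed (not pure)
Pure literal count = 0

0


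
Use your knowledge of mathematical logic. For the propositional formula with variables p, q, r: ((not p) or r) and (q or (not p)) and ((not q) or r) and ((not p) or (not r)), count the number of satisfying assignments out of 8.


Evaluate all 8 assignments for p, q, r:
p=0, q=0, r=0: 1
p=0, q=0, r=1: 1
p=0, q=1, r=0: 0
p=0, q=1, r=1: 1
p=1, q=0, r=0: 0
p=1, q=0, r=1: 0
p=1, q=1, r=0: 0
p=1, q=1, r=1: 0
Satisfying count = 3

3


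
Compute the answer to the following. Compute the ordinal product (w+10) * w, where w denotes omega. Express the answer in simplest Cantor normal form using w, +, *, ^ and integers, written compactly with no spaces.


Compute (w+10) * w.
Ordinal * is associative and left-distributive over +, but NOT commutative; for finite n>1, n*w = w but w*n stays w*n.
(w+10) * w = sup{(w+10)*k : k<w} = sup{w*k+10} = w^2 (the +10 tail is absorbed in the limit).
Result = w^2

w^2


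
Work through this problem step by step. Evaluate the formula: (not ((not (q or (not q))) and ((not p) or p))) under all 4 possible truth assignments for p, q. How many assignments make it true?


Check all 4 assignments:
p=0, q=0: 1
p=0, q=1: 1
p=1, q=0: 1
p=1, q=1: 1
Count of True = 4

4


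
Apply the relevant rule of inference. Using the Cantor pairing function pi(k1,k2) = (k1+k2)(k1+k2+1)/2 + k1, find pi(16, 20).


k1 + k2 = 36
(k1+k2)(k1+k2+1)/2 = 36 * 37 / 2 = 666
pi = 666 + 16 = 682

682


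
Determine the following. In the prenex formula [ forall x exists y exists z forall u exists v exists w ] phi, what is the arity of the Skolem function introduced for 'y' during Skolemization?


Quantifier prefix: forall x exists y exists z forall u exists v exists w
'y' is existentially quantified at position 2.
Universal variables preceding it: x
Skolem function arity = 1

1


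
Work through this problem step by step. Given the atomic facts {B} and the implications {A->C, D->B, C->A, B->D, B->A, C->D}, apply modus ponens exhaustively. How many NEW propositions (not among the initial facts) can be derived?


Initial facts: {B}
Apply modus ponens to closure:
  B and B->D  =>  D
  B and B->A  =>  A
  A and A->C  =>  C
Final known: {A, B, C, D}
New propositions: {A, C, D}
Count = 3

3


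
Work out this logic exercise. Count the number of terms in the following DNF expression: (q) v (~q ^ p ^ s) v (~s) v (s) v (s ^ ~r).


A DNF formula is a disjunction of terms (conjunctions).
Terms are separated by v.
Counting the disjuncts: 5 terms.

5


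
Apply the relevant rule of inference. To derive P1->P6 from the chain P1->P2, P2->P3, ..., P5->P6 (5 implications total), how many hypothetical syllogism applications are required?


With 5 implications in a chain connecting 6 propositions:
P1->P2, P2->P3, ..., P5->P6
Steps needed = (number of implications) - 1 = 5 - 1 = 4

4


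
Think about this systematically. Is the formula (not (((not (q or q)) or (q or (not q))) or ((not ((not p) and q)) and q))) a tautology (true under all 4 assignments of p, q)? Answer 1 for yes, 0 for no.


Check all 4 assignments:
p=0, q=0: 0
p=0, q=1: 0
p=1, q=0: 0
p=1, q=1: 0
Satisfying count = 0/4.
Tautology iff count = 4: no.

0


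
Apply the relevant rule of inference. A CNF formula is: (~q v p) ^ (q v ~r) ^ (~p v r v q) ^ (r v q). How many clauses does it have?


A CNF formula is a conjunction of clauses.
Clauses are separated by ^.
Counting the conjuncts: 4 clauses.

4


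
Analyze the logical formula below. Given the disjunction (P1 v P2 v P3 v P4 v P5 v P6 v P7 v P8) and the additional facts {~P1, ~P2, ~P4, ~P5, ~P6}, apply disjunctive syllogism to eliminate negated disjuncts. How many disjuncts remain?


Original disjuncts (8): P1, P2, P3, P4, P5, P6, P7, P8
Negated (eliminate): ~P1, ~P2, ~P4, ~P5, ~P6
Remaining disjuncts: P3, P7, P8
Count = 8 - 5 = 3

3


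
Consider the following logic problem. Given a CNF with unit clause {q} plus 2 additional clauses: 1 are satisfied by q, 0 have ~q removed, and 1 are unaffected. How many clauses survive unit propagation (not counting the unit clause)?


Satisfied (removed): 1
Shortened (remain): 0
Unchanged (remain): 1
Remaining = 0 + 1 = 1

1


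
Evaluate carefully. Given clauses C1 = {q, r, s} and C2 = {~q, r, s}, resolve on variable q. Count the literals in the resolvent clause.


Remove q from C1 and ~q from C2.
C1 remainder: {r, s}
C2 remainder: {r, s}
Union (resolvent): {r, s}
Resolvent has 2 literal(s).

2


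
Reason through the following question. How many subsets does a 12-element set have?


The power set of a set with n elements has 2^n elements.
|P(S)| = 2^12 = 4096

4096


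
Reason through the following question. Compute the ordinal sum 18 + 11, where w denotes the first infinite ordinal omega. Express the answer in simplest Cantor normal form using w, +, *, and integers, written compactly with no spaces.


Compute 18 + 11.
Ordinal + is associative but NOT commutative; for finite n>0, n + w = w but w + n stays w+n.
Both operands finite; ordinal + agrees with natural +: 18 + 11 = 29.
Result = 29

29


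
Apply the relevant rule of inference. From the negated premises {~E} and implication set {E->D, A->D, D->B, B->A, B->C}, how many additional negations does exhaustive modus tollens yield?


Initial negated facts: {~E}
Apply modus tollens to closure:
  (no implication fires)
Final negated: {~E}
New negations: {(none)}
Count = 0

0


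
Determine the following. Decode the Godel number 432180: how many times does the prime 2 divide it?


Factorize 432180 by dividing by 2 repeatedly.
Division steps: 2 divides 432180 exactly 2 time(s).
Exponent of 2 = 2

2


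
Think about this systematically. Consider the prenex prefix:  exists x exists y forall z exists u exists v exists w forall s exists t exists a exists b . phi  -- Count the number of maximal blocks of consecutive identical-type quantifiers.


Quantifier-type sequence: E E A E E E A E E E  (A=forall, E=exists)
Group into maximal same-type runs:
  Ex2 | Ax1 | Ex3 | Ax1 | Ex3
Number of blocks = 5

5


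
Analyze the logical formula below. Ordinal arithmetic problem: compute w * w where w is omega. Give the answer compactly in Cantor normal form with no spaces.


Compute w * w.
Ordinal * is associative and left-distributive over +, but NOT commutative; for finite n>1, n*w = w but w*n stays w*n.
w * w = w^2 by definition.
Result = w^2

w^2


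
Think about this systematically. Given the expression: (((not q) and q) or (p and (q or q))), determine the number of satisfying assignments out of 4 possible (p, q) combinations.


Check all 4 assignments:
p=0, q=0: 0
p=0, q=1: 0
p=1, q=0: 0
p=1, q=1: 1
Count of True = 1

1


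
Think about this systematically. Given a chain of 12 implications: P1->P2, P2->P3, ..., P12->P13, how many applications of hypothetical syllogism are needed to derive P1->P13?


With 12 implications in a chain connecting 13 propositions:
P1->P2, P2->P3, ..., P12->P13
Steps needed = (number of implications) - 1 = 12 - 1 = 11

11


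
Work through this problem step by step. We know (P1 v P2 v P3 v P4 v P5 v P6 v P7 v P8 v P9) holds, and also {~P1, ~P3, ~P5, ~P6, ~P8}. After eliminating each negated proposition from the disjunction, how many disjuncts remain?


Original disjuncts (9): P1, P2, P3, P4, P5, P6, P7, P8, P9
Negated (eliminate): ~P1, ~P3, ~P5, ~P6, ~P8
Remaining disjuncts: P2, P4, P7, P9
Count = 9 - 5 = 4

4


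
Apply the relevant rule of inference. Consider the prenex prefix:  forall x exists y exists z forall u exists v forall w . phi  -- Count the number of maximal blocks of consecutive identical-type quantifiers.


Quantifier-type sequence: A E E A E A  (A=forall, E=exists)
Group into maximal same-type runs:
  Ax1 | Ex2 | Ax1 | Ex1 | Ax1
Number of blocks = 5

5


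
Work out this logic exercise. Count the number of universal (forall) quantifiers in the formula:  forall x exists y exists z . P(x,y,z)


Quantifier prefix: forall x exists y exists z
Mark each quantifier type:
  U E E
Universal count = 1, Existential count = 2
Asked for universal (forall) quantifiers: 1

1


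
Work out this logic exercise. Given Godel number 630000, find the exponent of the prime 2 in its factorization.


Factorize 630000 by dividing by 2 repeatedly.
Division steps: 2 divides 630000 exactly 4 time(s).
Exponent of 2 = 4

4


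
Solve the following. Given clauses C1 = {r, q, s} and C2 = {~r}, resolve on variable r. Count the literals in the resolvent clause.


Remove r from C1 and ~r from C2.
C1 remainder: {q, s}
C2 remainder: {}
Union (resolvent): {q, s}
Resolvent has 2 literal(s).

2


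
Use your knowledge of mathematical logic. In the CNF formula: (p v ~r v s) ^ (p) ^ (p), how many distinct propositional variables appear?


Identify each variable that appears in the formula.
Variables found: p, r, s
Count = 3

3


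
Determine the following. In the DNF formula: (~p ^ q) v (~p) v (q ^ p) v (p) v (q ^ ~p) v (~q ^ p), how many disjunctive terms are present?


A DNF formula is a disjunction of terms (conjunctions).
Terms are separated by v.
Counting the disjuncts: 6 terms.

6


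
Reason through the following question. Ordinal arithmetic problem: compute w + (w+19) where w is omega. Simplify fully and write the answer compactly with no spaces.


Compute w + (w+19).
Ordinal + is associative but NOT commutative; for finite n>0, n + w = w but w + n stays w+n.
w + (w+19) = (w+w) + 19 = w*2+19.
Result = w*2+19

w*2+19


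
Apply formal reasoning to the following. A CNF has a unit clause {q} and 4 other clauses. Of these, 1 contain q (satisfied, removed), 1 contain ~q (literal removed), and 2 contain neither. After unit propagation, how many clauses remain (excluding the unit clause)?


Satisfied (removed): 1
Shortened (remain): 1
Unchanged (remain): 2
Remaining = 1 + 2 = 3

3


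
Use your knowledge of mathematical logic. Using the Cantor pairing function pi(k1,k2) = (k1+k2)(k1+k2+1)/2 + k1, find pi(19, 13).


k1 + k2 = 32
(k1+k2)(k1+k2+1)/2 = 32 * 33 / 2 = 528
pi = 528 + 19 = 547

547


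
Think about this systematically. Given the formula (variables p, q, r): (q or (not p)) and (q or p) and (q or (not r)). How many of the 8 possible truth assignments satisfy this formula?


Evaluate all 8 assignments for p, q, r:
p=0, q=0, r=0: 0
p=0, q=0, r=1: 0
p=0, q=1, r=0: 1
p=0, q=1, r=1: 1
p=1, q=0, r=0: 0
p=1, q=0, r=1: 0
p=1, q=1, r=0: 1
p=1, q=1, r=1: 1
Satisfying count = 4

4


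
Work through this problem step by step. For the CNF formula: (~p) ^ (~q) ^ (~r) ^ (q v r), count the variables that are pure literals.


Check each variable for pure literal status:
p: pure negative
q: mixed (not pure)
r: mixed (not pure)
Pure literal count = 1

1


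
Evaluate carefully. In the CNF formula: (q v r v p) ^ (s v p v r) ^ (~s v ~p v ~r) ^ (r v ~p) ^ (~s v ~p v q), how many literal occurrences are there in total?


Counting literals in each clause:
Clause 1: 3 literal(s)
Clause 2: 3 literal(s)
Clause 3: 3 literal(s)
Clause 4: 2 literal(s)
Clause 5: 3 literal(s)
Total = 14

14


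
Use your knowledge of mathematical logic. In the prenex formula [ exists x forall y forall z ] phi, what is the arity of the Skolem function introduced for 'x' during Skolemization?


Quantifier prefix: exists x forall y forall z
'x' is existentially quantified at position 1.
No universal quantifiers precede it.
Skolem function arity = 0 (a Skolem constant)

0


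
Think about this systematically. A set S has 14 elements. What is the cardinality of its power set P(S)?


The power set of a set with n elements has 2^n elements.
|P(S)| = 2^14 = 16384

16384


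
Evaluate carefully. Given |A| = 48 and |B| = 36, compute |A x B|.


The Cartesian product A x B contains all ordered pairs (a, b).
|A x B| = |A| * |B| = 48 * 36 = 1728

1728


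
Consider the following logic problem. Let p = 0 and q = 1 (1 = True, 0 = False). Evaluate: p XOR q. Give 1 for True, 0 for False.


p = 0, q = 1
Operation: p XOR q
Evaluate: 0 XOR 1 = 1

1


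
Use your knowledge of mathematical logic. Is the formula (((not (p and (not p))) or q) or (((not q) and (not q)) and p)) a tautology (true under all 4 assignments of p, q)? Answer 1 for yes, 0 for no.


Check all 4 assignments:
p=0, q=0: 1
p=0, q=1: 1
p=1, q=0: 1
p=1, q=1: 1
Satisfying count = 4/4.
Tautology iff count = 4: yes.

1


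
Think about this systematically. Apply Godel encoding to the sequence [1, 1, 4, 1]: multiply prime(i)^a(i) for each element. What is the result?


Encode each element as an exponent of the corresponding prime:
  2^1 = 2
  3^1 = 3
  5^4 = 625
  7^1 = 7
Product = 2 * 3 * 625 * 7 = 26250

26250


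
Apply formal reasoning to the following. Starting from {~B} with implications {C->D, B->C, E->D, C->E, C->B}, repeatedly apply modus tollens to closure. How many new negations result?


Initial negated facts: {~B}
Apply modus tollens to closure:
  ~B and C->B  =>  ~C
Final negated: {~B, ~C}
New negations: {~C}
Count = 1

1


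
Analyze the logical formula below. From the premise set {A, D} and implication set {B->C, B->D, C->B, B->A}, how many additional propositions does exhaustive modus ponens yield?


Initial facts: {A, D}
Apply modus ponens to closure:
  (no implication fires)
Final known: {A, D}
New propositions: {(none)}
Count = 0

0


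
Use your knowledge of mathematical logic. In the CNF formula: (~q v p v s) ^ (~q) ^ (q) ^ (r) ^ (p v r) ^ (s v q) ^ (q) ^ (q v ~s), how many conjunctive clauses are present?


A CNF formula is a conjunction of clauses.
Clauses are separated by ^.
Counting the conjuncts: 8 clauses.

8


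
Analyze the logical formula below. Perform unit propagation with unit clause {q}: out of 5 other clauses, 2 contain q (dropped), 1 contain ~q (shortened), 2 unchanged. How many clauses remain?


Satisfied (removed): 2
Shortened (remain): 1
Unchanged (remain): 2
Remaining = 1 + 2 = 3

3


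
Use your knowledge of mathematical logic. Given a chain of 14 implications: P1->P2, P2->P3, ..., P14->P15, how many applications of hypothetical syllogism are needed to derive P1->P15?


With 14 implications in a chain connecting 15 propositions:
P1->P2, P2->P3, ..., P14->P15
Steps needed = (number of implications) - 1 = 14 - 1 = 13

13


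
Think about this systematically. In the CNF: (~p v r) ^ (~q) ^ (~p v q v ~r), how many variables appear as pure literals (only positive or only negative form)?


Check each variable for pure literal status:
p: pure negative
q: mixed (not pure)
r: mixed (not pure)
Pure literal count = 1

1


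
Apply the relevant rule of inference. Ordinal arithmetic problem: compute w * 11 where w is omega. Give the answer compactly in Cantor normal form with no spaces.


Compute w * 11.
Ordinal * is associative and left-distributive over +, but NOT commutative; for finite n>1, n*w = w but w*n stays w*n.
w * 11 means 11 copies of w concatenated: w*11.
Result = w*11

w*11


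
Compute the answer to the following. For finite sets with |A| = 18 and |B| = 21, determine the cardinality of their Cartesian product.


The Cartesian product A x B contains all ordered pairs (a, b).
|A x B| = |A| * |B| = 18 * 21 = 378

378


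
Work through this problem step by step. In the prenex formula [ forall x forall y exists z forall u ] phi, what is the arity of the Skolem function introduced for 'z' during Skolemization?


Quantifier prefix: forall x forall y exists z forall u
'z' is existentially quantified at position 3.
Universal variables preceding it: x, y
Skolem function arity = 2

2


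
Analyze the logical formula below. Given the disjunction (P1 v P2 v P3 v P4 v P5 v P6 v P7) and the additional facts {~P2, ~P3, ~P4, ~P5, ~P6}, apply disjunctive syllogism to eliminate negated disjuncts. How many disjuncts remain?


Original disjuncts (7): P1, P2, P3, P4, P5, P6, P7
Negated (eliminate): ~P2, ~P3, ~P4, ~P5, ~P6
Remaining disjuncts: P1, P7
Count = 7 - 5 = 2

2


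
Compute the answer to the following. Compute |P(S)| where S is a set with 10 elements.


The power set of a set with n elements has 2^n elements.
|P(S)| = 2^10 = 1024

1024


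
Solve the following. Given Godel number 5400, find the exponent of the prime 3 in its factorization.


Factorize 5400 by dividing by 3 repeatedly.
Division steps: 3 divides 5400 exactly 3 time(s).
Exponent of 3 = 3

3


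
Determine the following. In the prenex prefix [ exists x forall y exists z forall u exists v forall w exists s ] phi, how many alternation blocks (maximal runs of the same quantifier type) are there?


Quantifier-type sequence: E A E A E A E  (A=forall, E=exists)
Group into maximal same-type runs:
  Ex1 | Ax1 | Ex1 | Ax1 | Ex1 | Ax1 | Ex1
Number of blocks = 7

7


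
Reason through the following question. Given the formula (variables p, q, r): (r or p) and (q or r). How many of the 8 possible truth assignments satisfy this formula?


Evaluate all 8 assignments for p, q, r:
p=0, q=0, r=0: 0
p=0, q=0, r=1: 1
p=0, q=1, r=0: 0
p=0, q=1, r=1: 1
p=1, q=0, r=0: 0
p=1, q=0, r=1: 1
p=1, q=1, r=0: 1
p=1, q=1, r=1: 1
Satisfying count = 5

5


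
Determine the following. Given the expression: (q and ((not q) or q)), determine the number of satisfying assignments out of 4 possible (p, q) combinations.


Check all 4 assignments:
p=0, q=0: 0
p=0, q=1: 1
p=1, q=0: 0
p=1, q=1: 1
Count of True = 2

2


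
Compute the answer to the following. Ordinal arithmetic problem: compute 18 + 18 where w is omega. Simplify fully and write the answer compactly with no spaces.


Compute 18 + 18.
Ordinal + is associative but NOT commutative; for finite n>0, n + w = w but w + n stays w+n.
Both operands finite; ordinal + agrees with natural +: 18 + 18 = 36.
Result = 36

36


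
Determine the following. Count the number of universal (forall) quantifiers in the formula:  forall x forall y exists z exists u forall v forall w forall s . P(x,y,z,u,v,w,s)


Quantifier prefix: forall x forall y exists z exists u forall v forall w forall s
Mark each quantifier type:
  U U E E U U U
Universal count = 5, Existential count = 2
Asked for universal (forall) quantifiers: 5

5


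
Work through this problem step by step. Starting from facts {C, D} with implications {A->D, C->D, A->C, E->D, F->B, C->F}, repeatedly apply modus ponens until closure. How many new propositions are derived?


Initial facts: {C, D}
Apply modus ponens to closure:
  C and C->F  =>  F
  F and F->B  =>  B
Final known: {B, C, D, F}
New propositions: {B, F}
Count = 2

2


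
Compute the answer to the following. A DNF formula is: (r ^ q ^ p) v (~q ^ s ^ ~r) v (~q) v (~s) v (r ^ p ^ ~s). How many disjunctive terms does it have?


A DNF formula is a disjunction of terms (conjunctions).
Terms are separated by v.
Counting the disjuncts: 5 terms.

5


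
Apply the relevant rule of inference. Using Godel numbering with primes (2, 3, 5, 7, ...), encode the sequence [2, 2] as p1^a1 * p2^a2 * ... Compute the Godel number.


Encode each element as an exponent of the corresponding prime:
  2^2 = 4
  3^2 = 9
Product = 4 * 9 = 36

36


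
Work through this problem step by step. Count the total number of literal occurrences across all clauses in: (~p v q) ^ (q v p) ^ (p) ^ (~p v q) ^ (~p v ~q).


Counting literals in each clause:
Clause 1: 2 literal(s)
Clause 2: 2 literal(s)
Clause 3: 1 literal(s)
Clause 4: 2 literal(s)
Clause 5: 2 literal(s)
Total = 9

9


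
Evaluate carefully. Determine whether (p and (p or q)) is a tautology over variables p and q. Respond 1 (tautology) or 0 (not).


Check all 4 assignments:
p=0, q=0: 0
p=0, q=1: 0
p=1, q=0: 1
p=1, q=1: 1
Satisfying count = 2/4.
Tautology iff count = 4: no.

0


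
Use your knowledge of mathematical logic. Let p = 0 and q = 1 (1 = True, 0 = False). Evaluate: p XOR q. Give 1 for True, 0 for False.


p = 0, q = 1
Operation: p XOR q
Evaluate: 0 XOR 1 = 1

1


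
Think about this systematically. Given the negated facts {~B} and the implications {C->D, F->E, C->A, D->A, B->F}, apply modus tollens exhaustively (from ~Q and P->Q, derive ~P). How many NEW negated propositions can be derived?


Initial negated facts: {~B}
Apply modus tollens to closure:
  (no implication fires)
Final negated: {~B}
New negations: {(none)}
Count = 0

0


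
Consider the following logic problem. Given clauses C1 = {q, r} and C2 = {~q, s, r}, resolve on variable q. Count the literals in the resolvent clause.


Remove q from C1 and ~q from C2.
C1 remainder: {r}
C2 remainder: {s, r}
Union (resolvent): {r, s}
Resolvent has 2 literal(s).

2


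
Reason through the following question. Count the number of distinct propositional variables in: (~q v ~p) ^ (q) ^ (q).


Identify each variable that appears in the formula.
Variables found: p, q
Count = 2

2


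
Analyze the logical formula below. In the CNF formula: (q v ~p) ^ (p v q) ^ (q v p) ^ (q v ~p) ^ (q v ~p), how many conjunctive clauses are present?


A CNF formula is a conjunction of clauses.
Clauses are separated by ^.
Counting the conjuncts: 5 clauses.

5


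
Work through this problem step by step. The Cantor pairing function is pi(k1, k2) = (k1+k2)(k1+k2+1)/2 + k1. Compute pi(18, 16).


k1 + k2 = 34
(k1+k2)(k1+k2+1)/2 = 34 * 35 / 2 = 595
pi = 595 + 18 = 613

613


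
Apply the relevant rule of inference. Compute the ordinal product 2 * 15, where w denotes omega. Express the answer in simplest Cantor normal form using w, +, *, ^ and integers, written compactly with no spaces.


Compute 2 * 15.
Ordinal * is associative and left-distributive over +, but NOT commutative; for finite n>1, n*w = w but w*n stays w*n.
Both finite; ordinal * agrees with natural *: 2 * 15 = 30.
Result = 30

30


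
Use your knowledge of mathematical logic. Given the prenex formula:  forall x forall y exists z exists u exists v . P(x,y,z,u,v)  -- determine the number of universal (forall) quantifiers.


Quantifier prefix: forall x forall y exists z exists u exists v
Mark each quantifier type:
  U U E E E
Universal count = 2, Existential count = 3
Asked for universal (forall) quantifiers: 2

2


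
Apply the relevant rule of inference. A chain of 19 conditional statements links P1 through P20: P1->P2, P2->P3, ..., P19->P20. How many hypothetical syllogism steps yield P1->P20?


With 19 implications in a chain connecting 20 propositions:
P1->P2, P2->P3, ..., P19->P20
Steps needed = (number of implications) - 1 = 19 - 1 = 18

18


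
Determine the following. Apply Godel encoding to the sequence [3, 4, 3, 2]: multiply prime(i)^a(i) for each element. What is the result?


Encode each element as an exponent of the corresponding prime:
  2^3 = 8
  3^4 = 81
  5^3 = 125
  7^2 = 49
Product = 8 * 81 * 125 * 49 = 3969000

3969000


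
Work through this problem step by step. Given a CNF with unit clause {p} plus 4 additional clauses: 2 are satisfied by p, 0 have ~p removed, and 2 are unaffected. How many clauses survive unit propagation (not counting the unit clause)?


Satisfied (removed): 2
Shortened (remain): 0
Unchanged (remain): 2
Remaining = 0 + 2 = 2

2


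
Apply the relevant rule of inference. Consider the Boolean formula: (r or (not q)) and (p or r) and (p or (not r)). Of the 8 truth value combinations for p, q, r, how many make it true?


Evaluate all 8 assignments for p, q, r:
p=0, q=0, r=0: 0
p=0, q=0, r=1: 0
p=0, q=1, r=0: 0
p=0, q=1, r=1: 0
p=1, q=0, r=0: 1
p=1, q=0, r=1: 1
p=1, q=1, r=0: 0
p=1, q=1, r=1: 1
Satisfying count = 3

3


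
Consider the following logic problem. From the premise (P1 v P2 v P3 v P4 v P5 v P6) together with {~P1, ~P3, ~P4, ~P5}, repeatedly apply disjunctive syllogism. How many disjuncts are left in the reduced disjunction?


Original disjuncts (6): P1, P2, P3, P4, P5, P6
Negated (eliminate): ~P1, ~P3, ~P4, ~P5
Remaining disjuncts: P2, P6
Count = 6 - 4 = 2

2


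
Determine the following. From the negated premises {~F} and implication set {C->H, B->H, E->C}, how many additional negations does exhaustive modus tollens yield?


Initial negated facts: {~F}
Apply modus tollens to closure:
  (no implication fires)
Final negated: {~F}
New negations: {(none)}
Count = 0

0


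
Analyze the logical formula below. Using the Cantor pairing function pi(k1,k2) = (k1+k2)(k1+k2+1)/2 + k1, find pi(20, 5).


k1 + k2 = 25
(k1+k2)(k1+k2+1)/2 = 25 * 26 / 2 = 325
pi = 325 + 20 = 345

345


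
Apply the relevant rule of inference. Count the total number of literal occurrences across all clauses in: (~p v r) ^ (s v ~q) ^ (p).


Counting literals in each clause:
Clause 1: 2 literal(s)
Clause 2: 2 literal(s)
Clause 3: 1 literal(s)
Total = 5

5


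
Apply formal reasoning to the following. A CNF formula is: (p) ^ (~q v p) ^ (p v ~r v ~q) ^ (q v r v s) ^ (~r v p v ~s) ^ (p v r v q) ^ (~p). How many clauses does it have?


A CNF formula is a conjunction of clauses.
Clauses are separated by ^.
Counting the conjuncts: 7 clauses.

7


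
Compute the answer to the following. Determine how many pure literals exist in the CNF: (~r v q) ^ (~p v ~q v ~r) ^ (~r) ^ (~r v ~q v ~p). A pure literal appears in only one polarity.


Check each variable for pure literal status:
p: pure negative
q: mixed (not pure)
r: pure negative
Pure literal count = 2

2


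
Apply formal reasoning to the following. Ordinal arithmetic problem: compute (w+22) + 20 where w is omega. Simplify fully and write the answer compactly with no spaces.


Compute (w+22) + 20.
Ordinal + is associative but NOT commutative; for finite n>0, n + w = w but w + n stays w+n.
By associativity: (w+22) + 20 = w + (22+20) = w+42.
Result = w+42

w+42


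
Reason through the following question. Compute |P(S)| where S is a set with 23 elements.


The power set of a set with n elements has 2^n elements.
|P(S)| = 2^23 = 8388608

8388608


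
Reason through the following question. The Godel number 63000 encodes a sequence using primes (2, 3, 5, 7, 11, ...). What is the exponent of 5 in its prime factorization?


Factorize 63000 by dividing by 5 repeatedly.
Division steps: 5 divides 63000 exactly 3 time(s).
Exponent of 5 = 3

3


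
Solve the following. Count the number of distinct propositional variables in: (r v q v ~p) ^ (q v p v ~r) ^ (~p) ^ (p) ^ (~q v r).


Identify each variable that appears in the formula.
Variables found: p, q, r
Count = 3

3


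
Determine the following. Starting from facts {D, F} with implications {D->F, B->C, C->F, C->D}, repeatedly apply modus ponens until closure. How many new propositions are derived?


Initial facts: {D, F}
Apply modus ponens to closure:
  (no implication fires)
Final known: {D, F}
New propositions: {(none)}
Count = 0

0


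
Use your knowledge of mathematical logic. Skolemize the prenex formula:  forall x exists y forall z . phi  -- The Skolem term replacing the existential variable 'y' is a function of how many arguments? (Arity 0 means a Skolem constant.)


Quantifier prefix: forall x exists y forall z
'y' is existentially quantified at position 2.
Universal variables preceding it: x
Skolem function arity = 1

1


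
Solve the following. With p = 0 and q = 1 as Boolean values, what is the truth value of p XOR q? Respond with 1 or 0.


p = 0, q = 1
Operation: p XOR q
Evaluate: 0 XOR 1 = 1

1


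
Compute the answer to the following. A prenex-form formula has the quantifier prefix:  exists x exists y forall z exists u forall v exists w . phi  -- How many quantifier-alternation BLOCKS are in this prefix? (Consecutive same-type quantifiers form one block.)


Quantifier-type sequence: E E A E A E  (A=forall, E=exists)
Group into maximal same-type runs:
  Ex2 | Ax1 | Ex1 | Ax1 | Ex1
Number of blocks = 5

5


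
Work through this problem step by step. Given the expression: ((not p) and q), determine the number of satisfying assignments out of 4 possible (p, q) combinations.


Check all 4 assignments:
p=0, q=0: 0
p=0, q=1: 1
p=1, q=0: 0
p=1, q=1: 0
Count of True = 1

1


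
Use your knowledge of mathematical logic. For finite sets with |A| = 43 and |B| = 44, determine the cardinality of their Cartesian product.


The Cartesian product A x B contains all ordered pairs (a, b).
|A x B| = |A| * |B| = 43 * 44 = 1892

1892


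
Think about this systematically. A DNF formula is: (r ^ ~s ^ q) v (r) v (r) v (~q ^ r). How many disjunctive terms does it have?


A DNF formula is a disjunction of terms (conjunctions).
Terms are separated by v.
Counting the disjuncts: 4 terms.

4


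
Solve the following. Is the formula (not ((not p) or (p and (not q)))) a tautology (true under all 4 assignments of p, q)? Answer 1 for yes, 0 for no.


Check all 4 assignments:
p=0, q=0: 0
p=0, q=1: 0
p=1, q=0: 0
p=1, q=1: 1
Satisfying count = 1/4.
Tautology iff count = 4: no.

0


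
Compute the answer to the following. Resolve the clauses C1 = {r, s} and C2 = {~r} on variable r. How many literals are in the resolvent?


Remove r from C1 and ~r from C2.
C1 remainder: {s}
C2 remainder: {}
Union (resolvent): {s}
Resolvent has 1 literal(s).

1


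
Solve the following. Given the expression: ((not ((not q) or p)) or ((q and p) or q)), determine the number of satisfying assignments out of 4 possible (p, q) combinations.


Check all 4 assignments:
p=0, q=0: 0
p=0, q=1: 1
p=1, q=0: 0
p=1, q=1: 1
Count of True = 2

2


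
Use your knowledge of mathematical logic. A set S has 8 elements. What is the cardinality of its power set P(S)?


The power set of a set with n elements has 2^n elements.
|P(S)| = 2^8 = 256

256


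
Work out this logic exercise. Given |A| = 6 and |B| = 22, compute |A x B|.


The Cartesian product A x B contains all ordered pairs (a, b).
|A x B| = |A| * |B| = 6 * 22 = 132

132


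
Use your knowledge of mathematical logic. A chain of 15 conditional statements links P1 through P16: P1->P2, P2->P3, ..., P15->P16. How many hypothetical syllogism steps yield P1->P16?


With 15 implications in a chain connecting 16 propositions:
P1->P2, P2->P3, ..., P15->P16
Steps needed = (number of implications) - 1 = 15 - 1 = 14

14


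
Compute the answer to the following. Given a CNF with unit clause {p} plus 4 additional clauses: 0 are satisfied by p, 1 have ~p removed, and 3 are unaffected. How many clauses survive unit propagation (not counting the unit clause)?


Satisfied (removed): 0
Shortened (remain): 1
Unchanged (remain): 3
Remaining = 1 + 3 = 4

4


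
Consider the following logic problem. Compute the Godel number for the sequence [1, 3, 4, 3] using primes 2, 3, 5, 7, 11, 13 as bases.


Encode each element as an exponent of the corresponding prime:
  2^1 = 2
  3^3 = 27
  5^4 = 625
  7^3 = 343
Product = 2 * 27 * 625 * 343 = 11576250

11576250
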